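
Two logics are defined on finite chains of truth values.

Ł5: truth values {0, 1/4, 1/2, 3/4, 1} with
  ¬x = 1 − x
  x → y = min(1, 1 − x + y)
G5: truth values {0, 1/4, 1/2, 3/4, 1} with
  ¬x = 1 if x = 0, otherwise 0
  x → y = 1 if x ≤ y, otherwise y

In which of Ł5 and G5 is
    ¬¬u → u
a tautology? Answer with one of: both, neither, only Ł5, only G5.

In Ł5: every assignment gives 1 — tautology.
In G5: at u = 1/4 the value is 1/4 — not a tautology.

only Ł5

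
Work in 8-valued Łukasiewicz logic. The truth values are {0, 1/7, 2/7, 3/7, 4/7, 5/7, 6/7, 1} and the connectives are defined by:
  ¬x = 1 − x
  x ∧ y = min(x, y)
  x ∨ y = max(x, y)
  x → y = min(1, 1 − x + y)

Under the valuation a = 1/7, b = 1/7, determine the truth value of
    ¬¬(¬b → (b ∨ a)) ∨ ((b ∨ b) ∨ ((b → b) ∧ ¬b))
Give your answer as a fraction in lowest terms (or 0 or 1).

¬b = ¬1/7 = 6/7
b ∨ a = 1/7 ∨ 1/7 = 1/7
¬b → (b ∨ a) = 6/7 → 1/7 = 2/7
¬(¬b → (b ∨ a)) = ¬2/7 = 5/7
¬¬(¬b → (b ∨ a)) = ¬5/7 = 2/7
b ∨ b = 1/7 ∨ 1/7 = 1/7
b → b = 1/7 → 1/7 = 1
¬b = ¬1/7 = 6/7
(b → b) ∧ ¬b = 1 ∧ 6/7 = 6/7
(b ∨ b) ∨ ((b → b) ∧ ¬b) = 1/7 ∨ 6/7 = 6/7
¬¬(¬b → (b ∨ a)) ∨ ((b ∨ b) ∨ ((b → b) ∧ ¬b)) = 2/7 ∨ 6/7 = 6/7

6/7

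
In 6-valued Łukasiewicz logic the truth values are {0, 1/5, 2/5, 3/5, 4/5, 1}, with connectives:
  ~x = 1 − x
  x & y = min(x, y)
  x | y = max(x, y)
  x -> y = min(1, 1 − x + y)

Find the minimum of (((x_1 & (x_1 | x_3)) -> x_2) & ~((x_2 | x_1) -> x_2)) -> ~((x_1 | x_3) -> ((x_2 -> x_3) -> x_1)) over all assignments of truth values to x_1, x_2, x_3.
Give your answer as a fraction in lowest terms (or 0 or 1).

3/5

Take x_1 = 2/5, x_2 = 0, x_3 = 0:
x_1 | x_3 = 2/5 | 0 = 2/5
x_1 & (x_1 | x_3) = 2/5 & 2/5 = 2/5
(x_1 & (x_1 | x_3)) -> x_2 = 2/5 -> 0 = 3/5
x_2 | x_1 = 0 | 2/5 = 2/5
(x_2 | x_1) -> x_2 = 2/5 -> 0 = 3/5
~((x_2 | x_1) -> x_2) = ~3/5 = 2/5
((x_1 & (x_1 | x_3)) -> x_2) & ~((x_2 | x_1) -> x_2) = 3/5 & 2/5 = 2/5
x_1 | x_3 = 2/5 | 0 = 2/5
x_2 -> x_3 = 0 -> 0 = 1
(x_2 -> x_3) -> x_1 = 1 -> 2/5 = 2/5
(x_1 | x_3) -> ((x_2 -> x_3) -> x_1) = 2/5 -> 2/5 = 1
~((x_1 | x_3) -> ((x_2 -> x_3) -> x_1)) = ~1 = 0
(((x_1 & (x_1 | x_3)) -> x_2) & ~((x_2 | x_1) -> x_2)) -> ~((x_1 | x_3) -> ((x_2 -> x_3) -> x_1)) = 2/5 -> 0 = 3/5
No assignment yields a value below 3/5, so this is the minimum.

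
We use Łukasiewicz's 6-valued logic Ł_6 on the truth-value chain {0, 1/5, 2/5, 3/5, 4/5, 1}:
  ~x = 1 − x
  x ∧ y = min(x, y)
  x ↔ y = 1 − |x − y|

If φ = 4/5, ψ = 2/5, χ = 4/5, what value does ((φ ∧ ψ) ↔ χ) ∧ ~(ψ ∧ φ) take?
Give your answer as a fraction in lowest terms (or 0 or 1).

3/5

φ ∧ ψ = 4/5 ∧ 2/5 = 2/5
(φ ∧ ψ) ↔ χ = 2/5 ↔ 4/5 = 3/5
ψ ∧ φ = 2/5 ∧ 4/5 = 2/5
~(ψ ∧ φ) = ~2/5 = 3/5
((φ ∧ ψ) ↔ χ) ∧ ~(ψ ∧ φ) = 3/5 ∧ 3/5 = 3/5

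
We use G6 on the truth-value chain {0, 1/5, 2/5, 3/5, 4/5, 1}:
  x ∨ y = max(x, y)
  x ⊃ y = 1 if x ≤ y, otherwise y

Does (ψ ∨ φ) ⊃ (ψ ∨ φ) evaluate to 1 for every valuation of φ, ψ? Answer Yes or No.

At φ = 1/5, ψ = 2/5, for instance:
ψ ∨ φ = 2/5 ∨ 1/5 = 2/5
(ψ ∨ φ) ⊃ (ψ ∨ φ) = 2/5 ⊃ 2/5 = 1
and checking the remaining 35 assignments likewise gives ≥ 1 in every case.

Yes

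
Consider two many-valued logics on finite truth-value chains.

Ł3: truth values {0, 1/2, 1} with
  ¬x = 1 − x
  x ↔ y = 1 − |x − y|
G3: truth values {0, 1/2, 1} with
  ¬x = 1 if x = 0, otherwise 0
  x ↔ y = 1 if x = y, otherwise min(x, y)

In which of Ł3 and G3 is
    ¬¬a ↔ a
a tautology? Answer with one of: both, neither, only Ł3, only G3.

only Ł3

In Ł3: every assignment gives 1 — tautology.
In G3: at a = 1/2 the value is 1/2 — not a tautology.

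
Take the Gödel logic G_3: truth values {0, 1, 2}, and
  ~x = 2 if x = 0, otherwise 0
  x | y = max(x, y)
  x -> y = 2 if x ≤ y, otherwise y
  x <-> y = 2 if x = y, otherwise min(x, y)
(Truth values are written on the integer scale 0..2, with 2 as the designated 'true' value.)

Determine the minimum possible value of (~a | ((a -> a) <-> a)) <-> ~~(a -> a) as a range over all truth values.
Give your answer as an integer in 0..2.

Take a = 1:
~a = ~1 = 0
a -> a = 1 -> 1 = 2
(a -> a) <-> a = 2 <-> 1 = 1
~a | ((a -> a) <-> a) = 0 | 1 = 1
a -> a = 1 -> 1 = 2
~(a -> a) = ~2 = 0
~~(a -> a) = ~0 = 2
(~a | ((a -> a) <-> a)) <-> ~~(a -> a) = 1 <-> 2 = 1
No assignment yields a value below 1, so this is the minimum.

1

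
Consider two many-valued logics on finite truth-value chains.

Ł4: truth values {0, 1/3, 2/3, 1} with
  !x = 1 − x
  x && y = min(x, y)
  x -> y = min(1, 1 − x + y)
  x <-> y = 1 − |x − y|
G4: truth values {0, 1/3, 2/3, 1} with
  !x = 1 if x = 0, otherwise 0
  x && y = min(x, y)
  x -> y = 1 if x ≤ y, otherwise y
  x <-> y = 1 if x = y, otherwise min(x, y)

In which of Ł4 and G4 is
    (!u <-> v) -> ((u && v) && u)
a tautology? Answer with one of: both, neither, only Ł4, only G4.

In Ł4: at u = 0, v = 1/3 the value is 2/3 — not a tautology.
In G4: at u = 0, v = 1/3 the value is 0 — not a tautology.

neither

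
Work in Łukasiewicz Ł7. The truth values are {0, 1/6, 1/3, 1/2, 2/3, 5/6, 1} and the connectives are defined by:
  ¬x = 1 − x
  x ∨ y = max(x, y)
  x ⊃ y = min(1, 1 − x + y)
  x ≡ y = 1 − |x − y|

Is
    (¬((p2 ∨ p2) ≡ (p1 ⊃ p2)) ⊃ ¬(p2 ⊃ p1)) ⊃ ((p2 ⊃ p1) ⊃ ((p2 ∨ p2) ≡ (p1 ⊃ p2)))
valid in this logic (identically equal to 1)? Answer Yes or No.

At p1 = 1/3, p2 = 0, for instance:
p2 ∨ p2 = 0 ∨ 0 = 0
p1 ⊃ p2 = 1/3 ⊃ 0 = 2/3
(p2 ∨ p2) ≡ (p1 ⊃ p2) = 0 ≡ 2/3 = 1/3
¬((p2 ∨ p2) ≡ (p1 ⊃ p2)) = ¬1/3 = 2/3
p2 ⊃ p1 = 0 ⊃ 1/3 = 1
¬(p2 ⊃ p1) = ¬1 = 0
¬((p2 ∨ p2) ≡ (p1 ⊃ p2)) ⊃ ¬(p2 ⊃ p1) = 2/3 ⊃ 0 = 1/3
(p2 ⊃ p1) ⊃ ((p2 ∨ p2) ≡ (p1 ⊃ p2)) = 1 ⊃ 1/3 = 1/3
(¬((p2 ∨ p2) ≡ (p1 ⊃ p2)) ⊃ ¬(p2 ⊃ p1)) ⊃ ((p2 ⊃ p1) ⊃ ((p2 ∨ p2) ≡ (p1 ⊃ p2))) = 1/3 ⊃ 1/3 = 1
and checking the remaining 48 assignments likewise gives ≥ 1 in every case.

Yes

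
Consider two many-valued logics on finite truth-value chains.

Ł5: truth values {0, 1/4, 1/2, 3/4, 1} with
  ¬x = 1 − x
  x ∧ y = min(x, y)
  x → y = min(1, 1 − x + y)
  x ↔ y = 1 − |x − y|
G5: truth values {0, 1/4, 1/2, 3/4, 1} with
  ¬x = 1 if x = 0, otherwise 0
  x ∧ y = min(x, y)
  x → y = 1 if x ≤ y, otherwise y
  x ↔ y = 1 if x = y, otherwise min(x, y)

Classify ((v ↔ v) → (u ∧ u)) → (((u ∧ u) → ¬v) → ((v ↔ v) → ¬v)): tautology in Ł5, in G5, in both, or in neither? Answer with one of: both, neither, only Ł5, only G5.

In Ł5: every assignment gives 1 — tautology.
In G5: every assignment gives 1 — tautology.

both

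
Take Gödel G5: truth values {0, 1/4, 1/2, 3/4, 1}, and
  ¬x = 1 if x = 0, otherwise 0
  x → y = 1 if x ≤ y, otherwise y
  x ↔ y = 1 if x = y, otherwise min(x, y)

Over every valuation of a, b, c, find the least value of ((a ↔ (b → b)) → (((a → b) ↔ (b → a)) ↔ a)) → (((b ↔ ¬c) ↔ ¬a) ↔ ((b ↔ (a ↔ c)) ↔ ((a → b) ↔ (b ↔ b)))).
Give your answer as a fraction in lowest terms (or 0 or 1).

Take a = 1/4, b = 1/4, c = 1/4:
b → b = 1/4 → 1/4 = 1
a ↔ (b → b) = 1/4 ↔ 1 = 1/4
a → b = 1/4 → 1/4 = 1
b → a = 1/4 → 1/4 = 1
(a → b) ↔ (b → a) = 1 ↔ 1 = 1
((a → b) ↔ (b → a)) ↔ a = 1 ↔ 1/4 = 1/4
(a ↔ (b → b)) → (((a → b) ↔ (b → a)) ↔ a) = 1/4 → 1/4 = 1
¬c = ¬1/4 = 0
b ↔ ¬c = 1/4 ↔ 0 = 0
¬a = ¬1/4 = 0
(b ↔ ¬c) ↔ ¬a = 0 ↔ 0 = 1
a ↔ c = 1/4 ↔ 1/4 = 1
b ↔ (a ↔ c) = 1/4 ↔ 1 = 1/4
a → b = 1/4 → 1/4 = 1
b ↔ b = 1/4 ↔ 1/4 = 1
(a → b) ↔ (b ↔ b) = 1 ↔ 1 = 1
(b ↔ (a ↔ c)) ↔ ((a → b) ↔ (b ↔ b)) = 1/4 ↔ 1 = 1/4
((b ↔ ¬c) ↔ ¬a) ↔ ((b ↔ (a ↔ c)) ↔ ((a → b) ↔ (b ↔ b))) = 1 ↔ 1/4 = 1/4
((a ↔ (b → b)) → (((a → b) ↔ (b → a)) ↔ a)) → (((b ↔ ¬c) ↔ ¬a) ↔ ((b ↔ (a ↔ c)) ↔ ((a → b) ↔ (b ↔ b)))) = 1 → 1/4 = 1/4
No assignment yields a value below 1/4, so this is the minimum.

1/4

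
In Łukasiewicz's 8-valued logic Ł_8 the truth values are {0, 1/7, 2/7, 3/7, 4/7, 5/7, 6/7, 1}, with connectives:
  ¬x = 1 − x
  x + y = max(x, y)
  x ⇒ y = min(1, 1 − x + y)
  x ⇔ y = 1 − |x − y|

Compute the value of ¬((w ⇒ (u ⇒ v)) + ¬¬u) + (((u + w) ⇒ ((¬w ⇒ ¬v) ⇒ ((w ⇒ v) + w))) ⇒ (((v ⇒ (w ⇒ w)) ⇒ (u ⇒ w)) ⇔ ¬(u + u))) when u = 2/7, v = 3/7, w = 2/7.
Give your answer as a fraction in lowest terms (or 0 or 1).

5/7

u ⇒ v = 2/7 ⇒ 3/7 = 1
w ⇒ (u ⇒ v) = 2/7 ⇒ 1 = 1
¬u = ¬2/7 = 5/7
¬¬u = ¬5/7 = 2/7
(w ⇒ (u ⇒ v)) + ¬¬u = 1 + 2/7 = 1
¬((w ⇒ (u ⇒ v)) + ¬¬u) = ¬1 = 0
u + w = 2/7 + 2/7 = 2/7
¬w = ¬2/7 = 5/7
¬v = ¬3/7 = 4/7
¬w ⇒ ¬v = 5/7 ⇒ 4/7 = 6/7
w ⇒ v = 2/7 ⇒ 3/7 = 1
(w ⇒ v) + w = 1 + 2/7 = 1
(¬w ⇒ ¬v) ⇒ ((w ⇒ v) + w) = 6/7 ⇒ 1 = 1
(u + w) ⇒ ((¬w ⇒ ¬v) ⇒ ((w ⇒ v) + w)) = 2/7 ⇒ 1 = 1
w ⇒ w = 2/7 ⇒ 2/7 = 1
v ⇒ (w ⇒ w) = 3/7 ⇒ 1 = 1
u ⇒ w = 2/7 ⇒ 2/7 = 1
(v ⇒ (w ⇒ w)) ⇒ (u ⇒ w) = 1 ⇒ 1 = 1
u + u = 2/7 + 2/7 = 2/7
¬(u + u) = ¬2/7 = 5/7
((v ⇒ (w ⇒ w)) ⇒ (u ⇒ w)) ⇔ ¬(u + u) = 1 ⇔ 5/7 = 5/7
((u + w) ⇒ ((¬w ⇒ ¬v) ⇒ ((w ⇒ v) + w))) ⇒ (((v ⇒ (w ⇒ w)) ⇒ (u ⇒ w)) ⇔ ¬(u + u)) = 1 ⇒ 5/7 = 5/7
¬((w ⇒ (u ⇒ v)) + ¬¬u) + (((u + w) ⇒ ((¬w ⇒ ¬v) ⇒ ((w ⇒ v) + w))) ⇒ (((v ⇒ (w ⇒ w)) ⇒ (u ⇒ w)) ⇔ ¬(u + u))) = 0 + 5/7 = 5/7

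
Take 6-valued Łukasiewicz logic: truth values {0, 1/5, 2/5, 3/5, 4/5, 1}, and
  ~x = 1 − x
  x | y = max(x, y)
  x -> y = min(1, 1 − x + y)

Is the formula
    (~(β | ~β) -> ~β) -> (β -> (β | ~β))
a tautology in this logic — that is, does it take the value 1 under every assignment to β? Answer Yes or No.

β = 0 ↦ 1
β = 1/5 ↦ 1
β = 2/5 ↦ 1
β = 3/5 ↦ 1
β = 4/5 ↦ 1
β = 1 ↦ 1
Every assignment gives a value ≥ 1.

Yes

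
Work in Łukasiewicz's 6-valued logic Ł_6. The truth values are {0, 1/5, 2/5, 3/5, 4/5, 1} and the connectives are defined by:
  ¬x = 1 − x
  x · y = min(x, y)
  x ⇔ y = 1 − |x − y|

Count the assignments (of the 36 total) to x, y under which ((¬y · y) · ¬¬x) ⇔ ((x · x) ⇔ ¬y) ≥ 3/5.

value 1: 4 assignments (counts)
value 4/5: 7 assignments (counts)
value 3/5: 9 assignments (counts)
value 2/5: 9 assignments
value 1/5: 5 assignments
value 0: 2 assignments
So 20 of the 36 assignments meet the threshold.

20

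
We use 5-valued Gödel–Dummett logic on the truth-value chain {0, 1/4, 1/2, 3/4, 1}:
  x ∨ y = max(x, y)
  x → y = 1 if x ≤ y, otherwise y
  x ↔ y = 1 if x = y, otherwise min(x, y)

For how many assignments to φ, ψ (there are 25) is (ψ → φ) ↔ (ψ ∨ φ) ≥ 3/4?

10

value 1: 5 assignments (counts)
value 3/4: 5 assignments (counts)
value 1/2: 5 assignments
value 1/4: 5 assignments
value 0: 5 assignments
So 10 of the 25 assignments meet the threshold.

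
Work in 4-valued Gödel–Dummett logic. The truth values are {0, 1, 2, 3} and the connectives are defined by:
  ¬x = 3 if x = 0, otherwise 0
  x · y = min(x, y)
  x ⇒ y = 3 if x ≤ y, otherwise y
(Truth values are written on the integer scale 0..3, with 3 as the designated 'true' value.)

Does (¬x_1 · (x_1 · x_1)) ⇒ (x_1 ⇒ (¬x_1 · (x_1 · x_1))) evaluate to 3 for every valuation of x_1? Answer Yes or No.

Yes

x_1 = 0 ↦ 3
x_1 = 1 ↦ 3
x_1 = 2 ↦ 3
x_1 = 3 ↦ 3
Every assignment gives a value ≥ 3.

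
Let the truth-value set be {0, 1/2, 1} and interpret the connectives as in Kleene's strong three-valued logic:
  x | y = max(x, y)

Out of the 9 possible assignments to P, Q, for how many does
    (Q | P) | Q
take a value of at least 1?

5

P = 0, Q = 0 ↦ 0  <
P = 0, Q = 1/2 ↦ 1/2  <
P = 0, Q = 1 ↦ 1  ≥
P = 1/2, Q = 0 ↦ 1/2  <
P = 1/2, Q = 1/2 ↦ 1/2  <
P = 1/2, Q = 1 ↦ 1  ≥
P = 1, Q = 0 ↦ 1  ≥
P = 1, Q = 1/2 ↦ 1  ≥
P = 1, Q = 1 ↦ 1  ≥
So 5 of the 9 assignments meet the threshold.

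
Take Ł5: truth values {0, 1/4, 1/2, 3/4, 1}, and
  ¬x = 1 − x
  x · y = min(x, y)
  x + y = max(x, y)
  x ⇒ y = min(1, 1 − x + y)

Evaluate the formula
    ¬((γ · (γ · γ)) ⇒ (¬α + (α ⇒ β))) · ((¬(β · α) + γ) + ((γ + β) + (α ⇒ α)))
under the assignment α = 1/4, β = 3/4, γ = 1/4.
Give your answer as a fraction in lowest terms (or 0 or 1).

γ · γ = 1/4 · 1/4 = 1/4
γ · (γ · γ) = 1/4 · 1/4 = 1/4
¬α = ¬1/4 = 3/4
α ⇒ β = 1/4 ⇒ 3/4 = 1
¬α + (α ⇒ β) = 3/4 + 1 = 1
(γ · (γ · γ)) ⇒ (¬α + (α ⇒ β)) = 1/4 ⇒ 1 = 1
¬((γ · (γ · γ)) ⇒ (¬α + (α ⇒ β))) = ¬1 = 0
β · α = 3/4 · 1/4 = 1/4
¬(β · α) = ¬1/4 = 3/4
¬(β · α) + γ = 3/4 + 1/4 = 3/4
γ + β = 1/4 + 3/4 = 3/4
α ⇒ α = 1/4 ⇒ 1/4 = 1
(γ + β) + (α ⇒ α) = 3/4 + 1 = 1
(¬(β · α) + γ) + ((γ + β) + (α ⇒ α)) = 3/4 + 1 = 1
¬((γ · (γ · γ)) ⇒ (¬α + (α ⇒ β))) · ((¬(β · α) + γ) + ((γ + β) + (α ⇒ α))) = 0 · 1 = 0

0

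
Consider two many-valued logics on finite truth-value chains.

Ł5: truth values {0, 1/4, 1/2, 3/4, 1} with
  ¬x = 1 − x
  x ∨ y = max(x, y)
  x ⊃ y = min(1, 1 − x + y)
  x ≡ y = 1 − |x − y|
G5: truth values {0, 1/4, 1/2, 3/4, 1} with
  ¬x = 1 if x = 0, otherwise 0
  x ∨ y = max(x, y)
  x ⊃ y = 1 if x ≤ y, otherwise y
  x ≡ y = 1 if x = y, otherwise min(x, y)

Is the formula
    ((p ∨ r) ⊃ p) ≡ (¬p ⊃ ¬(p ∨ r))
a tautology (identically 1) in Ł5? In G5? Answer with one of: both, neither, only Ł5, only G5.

In Ł5: every assignment gives 1 — tautology.
In G5: at p = 1/4, r = 1/2 the value is 1/4 — not a tautology.

only Ł5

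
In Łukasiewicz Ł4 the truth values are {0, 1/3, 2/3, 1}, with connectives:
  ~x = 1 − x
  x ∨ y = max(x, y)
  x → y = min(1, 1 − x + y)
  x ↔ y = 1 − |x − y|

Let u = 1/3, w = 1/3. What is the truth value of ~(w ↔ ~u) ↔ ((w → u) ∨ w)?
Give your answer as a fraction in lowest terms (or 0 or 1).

1/3

~u = ~1/3 = 2/3
w ↔ ~u = 1/3 ↔ 2/3 = 2/3
~(w ↔ ~u) = ~2/3 = 1/3
w → u = 1/3 → 1/3 = 1
(w → u) ∨ w = 1 ∨ 1/3 = 1
~(w ↔ ~u) ↔ ((w → u) ∨ w) = 1/3 ↔ 1 = 1/3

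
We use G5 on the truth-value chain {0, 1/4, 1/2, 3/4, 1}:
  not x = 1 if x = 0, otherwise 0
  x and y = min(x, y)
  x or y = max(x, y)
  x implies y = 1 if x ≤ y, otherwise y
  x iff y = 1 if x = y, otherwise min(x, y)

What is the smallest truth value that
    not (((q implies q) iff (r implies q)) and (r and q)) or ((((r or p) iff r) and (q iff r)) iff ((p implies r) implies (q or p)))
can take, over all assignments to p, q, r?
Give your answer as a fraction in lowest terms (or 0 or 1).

Take p = 0, q = 1/4, r = 1/4:
q implies q = 1/4 implies 1/4 = 1
r implies q = 1/4 implies 1/4 = 1
(q implies q) iff (r implies q) = 1 iff 1 = 1
r and q = 1/4 and 1/4 = 1/4
((q implies q) iff (r implies q)) and (r and q) = 1 and 1/4 = 1/4
not (((q implies q) iff (r implies q)) and (r and q)) = not 1/4 = 0
r or p = 1/4 or 0 = 1/4
(r or p) iff r = 1/4 iff 1/4 = 1
q iff r = 1/4 iff 1/4 = 1
((r or p) iff r) and (q iff r) = 1 and 1 = 1
p implies r = 0 implies 1/4 = 1
q or p = 1/4 or 0 = 1/4
(p implies r) implies (q or p) = 1 implies 1/4 = 1/4
(((r or p) iff r) and (q iff r)) iff ((p implies r) implies (q or p)) = 1 iff 1/4 = 1/4
not (((q implies q) iff (r implies q)) and (r and q)) or ((((r or p) iff r) and (q iff r)) iff ((p implies r) implies (q or p))) = 0 or 1/4 = 1/4
No assignment yields a value below 1/4, so this is the minimum.

1/4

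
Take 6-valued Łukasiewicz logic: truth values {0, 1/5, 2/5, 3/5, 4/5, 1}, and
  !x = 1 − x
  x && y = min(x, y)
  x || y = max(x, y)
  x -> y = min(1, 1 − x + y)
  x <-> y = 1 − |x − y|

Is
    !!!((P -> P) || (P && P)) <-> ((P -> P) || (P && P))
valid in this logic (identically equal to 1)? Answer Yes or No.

Counterexample: take P = 0.
P -> P = 0 -> 0 = 1
P && P = 0 && 0 = 0
(P -> P) || (P && P) = 1 || 0 = 1
!((P -> P) || (P && P)) = !1 = 0
!!((P -> P) || (P && P)) = !0 = 1
!!!((P -> P) || (P && P)) = !1 = 0
P -> P = 0 -> 0 = 1
P && P = 0 && 0 = 0
(P -> P) || (P && P) = 1 || 0 = 1
!!!((P -> P) || (P && P)) <-> ((P -> P) || (P && P)) = 0 <-> 1 = 0
This gives 0 ≠ 1.

No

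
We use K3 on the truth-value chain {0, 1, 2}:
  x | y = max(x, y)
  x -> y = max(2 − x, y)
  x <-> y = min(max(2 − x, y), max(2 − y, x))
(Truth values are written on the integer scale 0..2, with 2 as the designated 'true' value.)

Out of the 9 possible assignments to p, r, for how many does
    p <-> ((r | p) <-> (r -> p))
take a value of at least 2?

p = 0, r = 0 ↦ 2  ≥
p = 0, r = 1 ↦ 1  <
p = 0, r = 2 ↦ 2  ≥
p = 1, r = 0 ↦ 1  <
p = 1, r = 1 ↦ 1  <
p = 1, r = 2 ↦ 1  <
p = 2, r = 0 ↦ 2  ≥
p = 2, r = 1 ↦ 2  ≥
p = 2, r = 2 ↦ 2  ≥
So 5 of the 9 assignments meet the threshold.

5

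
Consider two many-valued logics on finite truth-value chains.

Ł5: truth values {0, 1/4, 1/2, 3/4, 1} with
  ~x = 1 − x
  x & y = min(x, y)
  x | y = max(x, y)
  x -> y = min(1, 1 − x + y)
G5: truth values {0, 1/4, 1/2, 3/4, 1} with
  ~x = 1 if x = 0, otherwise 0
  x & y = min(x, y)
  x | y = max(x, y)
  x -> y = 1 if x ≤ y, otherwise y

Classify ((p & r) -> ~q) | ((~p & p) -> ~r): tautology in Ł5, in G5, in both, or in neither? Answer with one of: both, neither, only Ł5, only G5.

only G5

In Ł5: at p = 1/4, q = 1, r = 1 the value is 3/4 — not a tautology.
In G5: every assignment gives 1 — tautology.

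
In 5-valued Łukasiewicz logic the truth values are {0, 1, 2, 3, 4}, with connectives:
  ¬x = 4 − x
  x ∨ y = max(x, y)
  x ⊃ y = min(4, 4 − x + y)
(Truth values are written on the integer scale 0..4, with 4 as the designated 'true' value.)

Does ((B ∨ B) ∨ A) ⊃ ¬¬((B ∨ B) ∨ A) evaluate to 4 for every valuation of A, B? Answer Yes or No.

Yes

At A = 2, B = 0, for instance:
B ∨ B = 0 ∨ 0 = 0
(B ∨ B) ∨ A = 0 ∨ 2 = 2
¬((B ∨ B) ∨ A) = ¬2 = 2
¬¬((B ∨ B) ∨ A) = ¬2 = 2
((B ∨ B) ∨ A) ⊃ ¬¬((B ∨ B) ∨ A) = 2 ⊃ 2 = 4
and checking the remaining 24 assignments likewise gives ≥ 4 in every case.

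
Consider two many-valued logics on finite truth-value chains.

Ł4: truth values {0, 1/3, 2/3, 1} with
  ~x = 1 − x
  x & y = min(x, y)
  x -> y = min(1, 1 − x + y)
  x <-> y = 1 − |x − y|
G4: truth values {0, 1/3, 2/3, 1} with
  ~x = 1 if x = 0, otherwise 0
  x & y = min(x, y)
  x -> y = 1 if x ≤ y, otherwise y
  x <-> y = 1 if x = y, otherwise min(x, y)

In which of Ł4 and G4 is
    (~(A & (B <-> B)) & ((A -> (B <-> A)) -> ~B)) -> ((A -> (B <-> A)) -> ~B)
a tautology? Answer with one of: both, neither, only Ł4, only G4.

both

In Ł4: every assignment gives 1 — tautology.
In G4: every assignment gives 1 — tautology.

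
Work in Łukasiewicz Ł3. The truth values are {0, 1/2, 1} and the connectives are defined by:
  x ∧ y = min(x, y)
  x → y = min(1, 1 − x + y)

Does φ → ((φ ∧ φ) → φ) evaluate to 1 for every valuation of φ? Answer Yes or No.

Yes

φ = 0 ↦ 1
φ = 1/2 ↦ 1
φ = 1 ↦ 1
Every assignment gives a value ≥ 1.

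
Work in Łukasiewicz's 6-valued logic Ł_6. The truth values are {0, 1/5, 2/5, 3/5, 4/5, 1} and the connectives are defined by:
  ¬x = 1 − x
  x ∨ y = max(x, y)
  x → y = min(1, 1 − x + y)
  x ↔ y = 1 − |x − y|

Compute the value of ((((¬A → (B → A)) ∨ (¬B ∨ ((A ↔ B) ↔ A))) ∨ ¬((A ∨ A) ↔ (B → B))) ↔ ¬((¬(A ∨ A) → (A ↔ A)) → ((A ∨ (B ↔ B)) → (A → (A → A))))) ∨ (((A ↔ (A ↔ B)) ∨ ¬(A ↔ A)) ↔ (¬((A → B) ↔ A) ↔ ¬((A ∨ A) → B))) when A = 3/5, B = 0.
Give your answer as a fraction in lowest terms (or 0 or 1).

¬A = ¬3/5 = 2/5
B → A = 0 → 3/5 = 1
¬A → (B → A) = 2/5 → 1 = 1
¬B = ¬0 = 1
A ↔ B = 3/5 ↔ 0 = 2/5
(A ↔ B) ↔ A = 2/5 ↔ 3/5 = 4/5
¬B ∨ ((A ↔ B) ↔ A) = 1 ∨ 4/5 = 1
(¬A → (B → A)) ∨ (¬B ∨ ((A ↔ B) ↔ A)) = 1 ∨ 1 = 1
A ∨ A = 3/5 ∨ 3/5 = 3/5
B → B = 0 → 0 = 1
(A ∨ A) ↔ (B → B) = 3/5 ↔ 1 = 3/5
¬((A ∨ A) ↔ (B → B)) = ¬3/5 = 2/5
((¬A → (B → A)) ∨ (¬B ∨ ((A ↔ B) ↔ A))) ∨ ¬((A ∨ A) ↔ (B → B)) = 1 ∨ 2/5 = 1
A ∨ A = 3/5 ∨ 3/5 = 3/5
¬(A ∨ A) = ¬3/5 = 2/5
A ↔ A = 3/5 ↔ 3/5 = 1
¬(A ∨ A) → (A ↔ A) = 2/5 → 1 = 1
B ↔ B = 0 ↔ 0 = 1
A ∨ (B ↔ B) = 3/5 ∨ 1 = 1
A → A = 3/5 → 3/5 = 1
A → (A → A) = 3/5 → 1 = 1
(A ∨ (B ↔ B)) → (A → (A → A)) = 1 → 1 = 1
(¬(A ∨ A) → (A ↔ A)) → ((A ∨ (B ↔ B)) → (A → (A → A))) = 1 → 1 = 1
¬((¬(A ∨ A) → (A ↔ A)) → ((A ∨ (B ↔ B)) → (A → (A → A)))) = ¬1 = 0
(((¬A → (B → A)) ∨ (¬B ∨ ((A ↔ B) ↔ A))) ∨ ¬((A ∨ A) ↔ (B → B))) ↔ ¬((¬(A ∨ A) → (A ↔ A)) → ((A ∨ (B ↔ B)) → (A → (A → A)))) = 1 ↔ 0 = 0
A ↔ B = 3/5 ↔ 0 = 2/5
A ↔ (A ↔ B) = 3/5 ↔ 2/5 = 4/5
A ↔ A = 3/5 ↔ 3/5 = 1
¬(A ↔ A) = ¬1 = 0
(A ↔ (A ↔ B)) ∨ ¬(A ↔ A) = 4/5 ∨ 0 = 4/5
A → B = 3/5 → 0 = 2/5
(A → B) ↔ A = 2/5 ↔ 3/5 = 4/5
¬((A → B) ↔ A) = ¬4/5 = 1/5
A ∨ A = 3/5 ∨ 3/5 = 3/5
(A ∨ A) → B = 3/5 → 0 = 2/5
¬((A ∨ A) → B) = ¬2/5 = 3/5
¬((A → B) ↔ A) ↔ ¬((A ∨ A) → B) = 1/5 ↔ 3/5 = 3/5
((A ↔ (A ↔ B)) ∨ ¬(A ↔ A)) ↔ (¬((A → B) ↔ A) ↔ ¬((A ∨ A) → B)) = 4/5 ↔ 3/5 = 4/5
((((¬A → (B → A)) ∨ (¬B ∨ ((A ↔ B) ↔ A))) ∨ ¬((A ∨ A) ↔ (B → B))) ↔ ¬((¬(A ∨ A) → (A ↔ A)) → ((A ∨ (B ↔ B)) → (A → (A → A))))) ∨ (((A ↔ (A ↔ B)) ∨ ¬(A ↔ A)) ↔ (¬((A → B) ↔ A) ↔ ¬((A ∨ A) → B))) = 0 ∨ 4/5 = 4/5

4/5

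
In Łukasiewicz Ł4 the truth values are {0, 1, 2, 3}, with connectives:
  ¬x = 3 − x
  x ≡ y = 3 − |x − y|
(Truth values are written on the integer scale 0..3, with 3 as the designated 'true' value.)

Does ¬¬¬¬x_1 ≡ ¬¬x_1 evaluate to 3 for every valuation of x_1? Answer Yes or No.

x_1 = 0 ↦ 3
x_1 = 1 ↦ 3
x_1 = 2 ↦ 3
x_1 = 3 ↦ 3
Every assignment gives a value ≥ 3.

Yes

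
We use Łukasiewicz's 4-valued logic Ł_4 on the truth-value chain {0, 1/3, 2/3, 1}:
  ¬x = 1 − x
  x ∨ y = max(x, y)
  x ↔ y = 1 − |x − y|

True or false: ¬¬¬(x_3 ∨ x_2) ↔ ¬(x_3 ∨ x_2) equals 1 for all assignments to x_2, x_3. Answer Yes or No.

x_2 = 0, x_3 = 0 ↦ 1
x_2 = 0, x_3 = 1/3 ↦ 1
x_2 = 0, x_3 = 2/3 ↦ 1
x_2 = 0, x_3 = 1 ↦ 1
x_2 = 1/3, x_3 = 0 ↦ 1
x_2 = 1/3, x_3 = 1/3 ↦ 1
x_2 = 1/3, x_3 = 2/3 ↦ 1
x_2 = 1/3, x_3 = 1 ↦ 1
x_2 = 2/3, x_3 = 0 ↦ 1
x_2 = 2/3, x_3 = 1/3 ↦ 1
x_2 = 2/3, x_3 = 2/3 ↦ 1
x_2 = 2/3, x_3 = 1 ↦ 1
x_2 = 1, x_3 = 0 ↦ 1
x_2 = 1, x_3 = 1/3 ↦ 1
x_2 = 1, x_3 = 2/3 ↦ 1
x_2 = 1, x_3 = 1 ↦ 1
Every assignment gives a value ≥ 1.

Yes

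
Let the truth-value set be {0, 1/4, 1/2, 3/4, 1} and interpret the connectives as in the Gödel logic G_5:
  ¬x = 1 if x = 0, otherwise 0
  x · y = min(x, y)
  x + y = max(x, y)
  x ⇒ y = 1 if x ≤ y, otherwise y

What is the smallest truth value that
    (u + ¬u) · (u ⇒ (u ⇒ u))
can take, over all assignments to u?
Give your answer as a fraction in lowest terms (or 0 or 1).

Take u = 1/4:
¬u = ¬1/4 = 0
u + ¬u = 1/4 + 0 = 1/4
u ⇒ u = 1/4 ⇒ 1/4 = 1
u ⇒ (u ⇒ u) = 1/4 ⇒ 1 = 1
(u + ¬u) · (u ⇒ (u ⇒ u)) = 1/4 · 1 = 1/4
No assignment yields a value below 1/4, so this is the minimum.

1/4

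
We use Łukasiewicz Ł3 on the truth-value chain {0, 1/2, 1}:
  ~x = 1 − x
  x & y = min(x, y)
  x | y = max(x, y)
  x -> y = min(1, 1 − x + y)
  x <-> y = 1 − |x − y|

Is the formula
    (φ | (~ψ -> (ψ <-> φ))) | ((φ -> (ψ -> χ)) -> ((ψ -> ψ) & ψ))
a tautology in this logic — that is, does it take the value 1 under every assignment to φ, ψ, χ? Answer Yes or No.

Counterexample: take φ = 1/2, ψ = 0, χ = 0.
~ψ = ~0 = 1
ψ <-> φ = 0 <-> 1/2 = 1/2
~ψ -> (ψ <-> φ) = 1 -> 1/2 = 1/2
φ | (~ψ -> (ψ <-> φ)) = 1/2 | 1/2 = 1/2
ψ -> χ = 0 -> 0 = 1
φ -> (ψ -> χ) = 1/2 -> 1 = 1
ψ -> ψ = 0 -> 0 = 1
(ψ -> ψ) & ψ = 1 & 0 = 0
(φ -> (ψ -> χ)) -> ((ψ -> ψ) & ψ) = 1 -> 0 = 0
(φ | (~ψ -> (ψ <-> φ))) | ((φ -> (ψ -> χ)) -> ((ψ -> ψ) & ψ)) = 1/2 | 0 = 1/2
This gives 1/2 ≠ 1.

No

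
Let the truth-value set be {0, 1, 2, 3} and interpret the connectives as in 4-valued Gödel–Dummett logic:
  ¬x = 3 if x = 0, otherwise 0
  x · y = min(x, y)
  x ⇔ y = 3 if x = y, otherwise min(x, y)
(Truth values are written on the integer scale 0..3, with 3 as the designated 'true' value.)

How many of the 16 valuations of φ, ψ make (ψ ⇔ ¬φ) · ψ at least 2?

φ = 0, ψ = 0 ↦ 0  <
φ = 0, ψ = 1 ↦ 1  <
φ = 0, ψ = 2 ↦ 2  ≥
φ = 0, ψ = 3 ↦ 3  ≥
φ = 1, ψ = 0 ↦ 0  <
φ = 1, ψ = 1 ↦ 0  <
φ = 1, ψ = 2 ↦ 0  <
φ = 1, ψ = 3 ↦ 0  <
φ = 2, ψ = 0 ↦ 0  <
φ = 2, ψ = 1 ↦ 0  <
φ = 2, ψ = 2 ↦ 0  <
φ = 2, ψ = 3 ↦ 0  <
φ = 3, ψ = 0 ↦ 0  <
φ = 3, ψ = 1 ↦ 0  <
φ = 3, ψ = 2 ↦ 0  <
φ = 3, ψ = 3 ↦ 0  <
So 2 of the 16 assignments meet the threshold.

2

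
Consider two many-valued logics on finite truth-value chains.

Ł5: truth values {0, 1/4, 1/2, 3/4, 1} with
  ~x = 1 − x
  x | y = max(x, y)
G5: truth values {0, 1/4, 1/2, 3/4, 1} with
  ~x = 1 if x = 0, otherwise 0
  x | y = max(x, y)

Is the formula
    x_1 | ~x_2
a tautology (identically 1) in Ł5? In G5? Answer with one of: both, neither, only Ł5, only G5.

neither

In Ł5: at x_1 = 0, x_2 = 1/4 the value is 3/4 — not a tautology.
In G5: at x_1 = 0, x_2 = 1/4 the value is 0 — not a tautology.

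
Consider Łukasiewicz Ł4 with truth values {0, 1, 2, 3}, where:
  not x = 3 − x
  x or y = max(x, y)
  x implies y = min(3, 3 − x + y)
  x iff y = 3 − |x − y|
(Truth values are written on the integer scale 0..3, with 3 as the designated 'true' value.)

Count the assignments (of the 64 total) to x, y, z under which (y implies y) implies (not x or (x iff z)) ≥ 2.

52

value 3: 28 assignments (counts)
value 2: 24 assignments (counts)
value 1: 8 assignments
value 0: 4 assignments
So 52 of the 64 assignments meet the threshold.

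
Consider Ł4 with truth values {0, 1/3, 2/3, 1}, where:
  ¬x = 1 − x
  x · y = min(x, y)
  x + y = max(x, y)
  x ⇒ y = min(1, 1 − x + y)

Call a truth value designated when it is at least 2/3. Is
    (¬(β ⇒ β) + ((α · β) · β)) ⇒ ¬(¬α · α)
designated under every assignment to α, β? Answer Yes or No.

Yes

α = 0, β = 0 ↦ 1
α = 0, β = 1/3 ↦ 1
α = 0, β = 2/3 ↦ 1
α = 0, β = 1 ↦ 1
α = 1/3, β = 0 ↦ 1
α = 1/3, β = 1/3 ↦ 1
α = 1/3, β = 2/3 ↦ 1
α = 1/3, β = 1 ↦ 1
α = 2/3, β = 0 ↦ 1
α = 2/3, β = 1/3 ↦ 1
α = 2/3, β = 2/3 ↦ 1
α = 2/3, β = 1 ↦ 1
α = 1, β = 0 ↦ 1
α = 1, β = 1/3 ↦ 1
α = 1, β = 2/3 ↦ 1
α = 1, β = 1 ↦ 1
Every assignment gives a value ≥ 2/3.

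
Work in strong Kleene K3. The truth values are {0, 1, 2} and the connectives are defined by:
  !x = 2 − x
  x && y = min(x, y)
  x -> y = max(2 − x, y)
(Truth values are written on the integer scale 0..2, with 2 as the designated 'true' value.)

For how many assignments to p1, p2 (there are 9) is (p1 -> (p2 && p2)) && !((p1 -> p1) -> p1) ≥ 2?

3

p1 = 0, p2 = 0 ↦ 2  ≥
p1 = 0, p2 = 1 ↦ 2  ≥
p1 = 0, p2 = 2 ↦ 2  ≥
p1 = 1, p2 = 0 ↦ 1  <
p1 = 1, p2 = 1 ↦ 1  <
p1 = 1, p2 = 2 ↦ 1  <
p1 = 2, p2 = 0 ↦ 0  <
p1 = 2, p2 = 1 ↦ 0  <
p1 = 2, p2 = 2 ↦ 0  <
So 3 of the 9 assignments meet the threshold.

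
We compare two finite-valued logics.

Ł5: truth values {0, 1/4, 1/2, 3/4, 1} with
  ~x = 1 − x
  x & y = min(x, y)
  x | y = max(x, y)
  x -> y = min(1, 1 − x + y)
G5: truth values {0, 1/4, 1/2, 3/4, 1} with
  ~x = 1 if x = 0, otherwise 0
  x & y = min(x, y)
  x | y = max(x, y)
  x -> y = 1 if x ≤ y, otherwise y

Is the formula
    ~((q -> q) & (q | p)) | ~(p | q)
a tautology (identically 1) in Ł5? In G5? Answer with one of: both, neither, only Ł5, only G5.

neither

In Ł5: at p = 0, q = 1/4 the value is 3/4 — not a tautology.
In G5: at p = 0, q = 1/4 the value is 0 — not a tautology.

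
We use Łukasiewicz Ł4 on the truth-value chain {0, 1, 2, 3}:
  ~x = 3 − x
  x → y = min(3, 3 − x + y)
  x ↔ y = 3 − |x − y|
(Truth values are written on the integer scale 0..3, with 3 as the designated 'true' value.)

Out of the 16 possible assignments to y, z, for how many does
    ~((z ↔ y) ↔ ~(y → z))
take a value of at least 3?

5

y = 0, z = 0 ↦ 3  ≥
y = 0, z = 1 ↦ 2  <
y = 0, z = 2 ↦ 1  <
y = 0, z = 3 ↦ 0  <
y = 1, z = 0 ↦ 1  <
y = 1, z = 1 ↦ 3  ≥
y = 1, z = 2 ↦ 2  <
y = 1, z = 3 ↦ 1  <
y = 2, z = 0 ↦ 1  <
y = 2, z = 1 ↦ 1  <
y = 2, z = 2 ↦ 3  ≥
y = 2, z = 3 ↦ 2  <
y = 3, z = 0 ↦ 3  ≥
y = 3, z = 1 ↦ 1  <
y = 3, z = 2 ↦ 1  <
y = 3, z = 3 ↦ 3  ≥
So 5 of the 16 assignments meet the threshold.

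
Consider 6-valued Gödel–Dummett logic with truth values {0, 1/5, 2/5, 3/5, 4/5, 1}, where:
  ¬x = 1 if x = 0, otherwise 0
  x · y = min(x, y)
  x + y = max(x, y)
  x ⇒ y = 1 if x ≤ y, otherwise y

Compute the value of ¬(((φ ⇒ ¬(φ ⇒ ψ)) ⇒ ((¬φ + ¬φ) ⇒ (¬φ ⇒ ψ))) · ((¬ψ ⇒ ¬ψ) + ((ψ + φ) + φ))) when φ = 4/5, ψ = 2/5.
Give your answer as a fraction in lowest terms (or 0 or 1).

0

φ ⇒ ψ = 4/5 ⇒ 2/5 = 2/5
¬(φ ⇒ ψ) = ¬2/5 = 0
φ ⇒ ¬(φ ⇒ ψ) = 4/5 ⇒ 0 = 0
¬φ = ¬4/5 = 0
¬φ = ¬4/5 = 0
¬φ + ¬φ = 0 + 0 = 0
¬φ = ¬4/5 = 0
¬φ ⇒ ψ = 0 ⇒ 2/5 = 1
(¬φ + ¬φ) ⇒ (¬φ ⇒ ψ) = 0 ⇒ 1 = 1
(φ ⇒ ¬(φ ⇒ ψ)) ⇒ ((¬φ + ¬φ) ⇒ (¬φ ⇒ ψ)) = 0 ⇒ 1 = 1
¬ψ = ¬2/5 = 0
¬ψ = ¬2/5 = 0
¬ψ ⇒ ¬ψ = 0 ⇒ 0 = 1
ψ + φ = 2/5 + 4/5 = 4/5
(ψ + φ) + φ = 4/5 + 4/5 = 4/5
(¬ψ ⇒ ¬ψ) + ((ψ + φ) + φ) = 1 + 4/5 = 1
((φ ⇒ ¬(φ ⇒ ψ)) ⇒ ((¬φ + ¬φ) ⇒ (¬φ ⇒ ψ))) · ((¬ψ ⇒ ¬ψ) + ((ψ + φ) + φ)) = 1 · 1 = 1
¬(((φ ⇒ ¬(φ ⇒ ψ)) ⇒ ((¬φ + ¬φ) ⇒ (¬φ ⇒ ψ))) · ((¬ψ ⇒ ¬ψ) + ((ψ + φ) + φ))) = ¬1 = 0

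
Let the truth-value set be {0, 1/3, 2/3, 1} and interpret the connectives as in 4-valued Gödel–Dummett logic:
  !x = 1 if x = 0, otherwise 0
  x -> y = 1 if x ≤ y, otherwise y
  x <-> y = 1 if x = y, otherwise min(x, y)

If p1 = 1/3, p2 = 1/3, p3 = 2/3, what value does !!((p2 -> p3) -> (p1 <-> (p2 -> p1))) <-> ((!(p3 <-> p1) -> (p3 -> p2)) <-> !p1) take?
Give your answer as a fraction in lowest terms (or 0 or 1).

0

p2 -> p3 = 1/3 -> 2/3 = 1
p2 -> p1 = 1/3 -> 1/3 = 1
p1 <-> (p2 -> p1) = 1/3 <-> 1 = 1/3
(p2 -> p3) -> (p1 <-> (p2 -> p1)) = 1 -> 1/3 = 1/3
!((p2 -> p3) -> (p1 <-> (p2 -> p1))) = !1/3 = 0
!!((p2 -> p3) -> (p1 <-> (p2 -> p1))) = !0 = 1
p3 <-> p1 = 2/3 <-> 1/3 = 1/3
!(p3 <-> p1) = !1/3 = 0
p3 -> p2 = 2/3 -> 1/3 = 1/3
!(p3 <-> p1) -> (p3 -> p2) = 0 -> 1/3 = 1
!p1 = !1/3 = 0
(!(p3 <-> p1) -> (p3 -> p2)) <-> !p1 = 1 <-> 0 = 0
!!((p2 -> p3) -> (p1 <-> (p2 -> p1))) <-> ((!(p3 <-> p1) -> (p3 -> p2)) <-> !p1) = 1 <-> 0 = 0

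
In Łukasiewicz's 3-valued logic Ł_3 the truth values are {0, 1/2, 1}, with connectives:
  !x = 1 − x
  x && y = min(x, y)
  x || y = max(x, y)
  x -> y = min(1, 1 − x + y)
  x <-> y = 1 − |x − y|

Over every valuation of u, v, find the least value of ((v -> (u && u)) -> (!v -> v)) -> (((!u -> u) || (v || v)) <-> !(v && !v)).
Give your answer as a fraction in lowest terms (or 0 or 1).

1/2

Take u = 1/2, v = 1/2:
u && u = 1/2 && 1/2 = 1/2
v -> (u && u) = 1/2 -> 1/2 = 1
!v = !1/2 = 1/2
!v -> v = 1/2 -> 1/2 = 1
(v -> (u && u)) -> (!v -> v) = 1 -> 1 = 1
!u = !1/2 = 1/2
!u -> u = 1/2 -> 1/2 = 1
v || v = 1/2 || 1/2 = 1/2
(!u -> u) || (v || v) = 1 || 1/2 = 1
!v = !1/2 = 1/2
v && !v = 1/2 && 1/2 = 1/2
!(v && !v) = !1/2 = 1/2
((!u -> u) || (v || v)) <-> !(v && !v) = 1 <-> 1/2 = 1/2
((v -> (u && u)) -> (!v -> v)) -> (((!u -> u) || (v || v)) <-> !(v && !v)) = 1 -> 1/2 = 1/2
No assignment yields a value below 1/2, so this is the minimum.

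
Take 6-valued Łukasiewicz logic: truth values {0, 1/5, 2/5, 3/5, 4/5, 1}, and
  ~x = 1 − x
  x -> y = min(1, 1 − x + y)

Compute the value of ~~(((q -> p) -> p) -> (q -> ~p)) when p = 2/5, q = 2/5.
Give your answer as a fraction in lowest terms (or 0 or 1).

1

q -> p = 2/5 -> 2/5 = 1
(q -> p) -> p = 1 -> 2/5 = 2/5
~p = ~2/5 = 3/5
q -> ~p = 2/5 -> 3/5 = 1
((q -> p) -> p) -> (q -> ~p) = 2/5 -> 1 = 1
~(((q -> p) -> p) -> (q -> ~p)) = ~1 = 0
~~(((q -> p) -> p) -> (q -> ~p)) = ~0 = 1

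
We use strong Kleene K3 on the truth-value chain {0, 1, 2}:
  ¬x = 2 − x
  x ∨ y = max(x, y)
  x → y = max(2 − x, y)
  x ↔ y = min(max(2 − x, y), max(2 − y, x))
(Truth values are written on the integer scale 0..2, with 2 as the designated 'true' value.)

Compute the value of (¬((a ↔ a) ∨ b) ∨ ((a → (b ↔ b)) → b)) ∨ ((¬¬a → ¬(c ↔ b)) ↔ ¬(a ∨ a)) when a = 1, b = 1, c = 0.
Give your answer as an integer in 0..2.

a ↔ a = 1 ↔ 1 = 1
(a ↔ a) ∨ b = 1 ∨ 1 = 1
¬((a ↔ a) ∨ b) = ¬1 = 1
b ↔ b = 1 ↔ 1 = 1
a → (b ↔ b) = 1 → 1 = 1
(a → (b ↔ b)) → b = 1 → 1 = 1
¬((a ↔ a) ∨ b) ∨ ((a → (b ↔ b)) → b) = 1 ∨ 1 = 1
¬a = ¬1 = 1
¬¬a = ¬1 = 1
c ↔ b = 0 ↔ 1 = 1
¬(c ↔ b) = ¬1 = 1
¬¬a → ¬(c ↔ b) = 1 → 1 = 1
a ∨ a = 1 ∨ 1 = 1
¬(a ∨ a) = ¬1 = 1
(¬¬a → ¬(c ↔ b)) ↔ ¬(a ∨ a) = 1 ↔ 1 = 1
(¬((a ↔ a) ∨ b) ∨ ((a → (b ↔ b)) → b)) ∨ ((¬¬a → ¬(c ↔ b)) ↔ ¬(a ∨ a)) = 1 ∨ 1 = 1

1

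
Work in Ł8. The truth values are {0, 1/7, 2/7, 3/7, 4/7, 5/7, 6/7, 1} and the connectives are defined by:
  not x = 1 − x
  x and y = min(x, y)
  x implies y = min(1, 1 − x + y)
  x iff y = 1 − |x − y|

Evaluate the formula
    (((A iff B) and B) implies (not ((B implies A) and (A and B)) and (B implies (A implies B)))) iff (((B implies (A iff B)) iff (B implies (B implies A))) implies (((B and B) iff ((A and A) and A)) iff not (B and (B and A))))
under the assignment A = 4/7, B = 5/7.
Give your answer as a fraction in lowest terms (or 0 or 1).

6/7

A iff B = 4/7 iff 5/7 = 6/7
(A iff B) and B = 6/7 and 5/7 = 5/7
B implies A = 5/7 implies 4/7 = 6/7
A and B = 4/7 and 5/7 = 4/7
(B implies A) and (A and B) = 6/7 and 4/7 = 4/7
not ((B implies A) and (A and B)) = not 4/7 = 3/7
A implies B = 4/7 implies 5/7 = 1
B implies (A implies B) = 5/7 implies 1 = 1
not ((B implies A) and (A and B)) and (B implies (A implies B)) = 3/7 and 1 = 3/7
((A iff B) and B) implies (not ((B implies A) and (A and B)) and (B implies (A implies B))) = 5/7 implies 3/7 = 5/7
A iff B = 4/7 iff 5/7 = 6/7
B implies (A iff B) = 5/7 implies 6/7 = 1
B implies A = 5/7 implies 4/7 = 6/7
B implies (B implies A) = 5/7 implies 6/7 = 1
(B implies (A iff B)) iff (B implies (B implies A)) = 1 iff 1 = 1
B and B = 5/7 and 5/7 = 5/7
A and A = 4/7 and 4/7 = 4/7
(A and A) and A = 4/7 and 4/7 = 4/7
(B and B) iff ((A and A) and A) = 5/7 iff 4/7 = 6/7
B and A = 5/7 and 4/7 = 4/7
B and (B and A) = 5/7 and 4/7 = 4/7
not (B and (B and A)) = not 4/7 = 3/7
((B and B) iff ((A and A) and A)) iff not (B and (B and A)) = 6/7 iff 3/7 = 4/7
((B implies (A iff B)) iff (B implies (B implies A))) implies (((B and B) iff ((A and A) and A)) iff not (B and (B and A))) = 1 implies 4/7 = 4/7
(((A iff B) and B) implies (not ((B implies A) and (A and B)) and (B implies (A implies B)))) iff (((B implies (A iff B)) iff (B implies (B implies A))) implies (((B and B) iff ((A and A) and A)) iff not (B and (B and A)))) = 5/7 iff 4/7 = 6/7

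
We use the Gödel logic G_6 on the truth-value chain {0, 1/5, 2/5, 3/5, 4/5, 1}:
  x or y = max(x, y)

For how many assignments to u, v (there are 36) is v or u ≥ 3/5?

27

value 1: 11 assignments (counts)
value 4/5: 9 assignments (counts)
value 3/5: 7 assignments (counts)
value 2/5: 5 assignments
value 1/5: 3 assignments
value 0: 1 assignment
So 27 of the 36 assignments meet the threshold.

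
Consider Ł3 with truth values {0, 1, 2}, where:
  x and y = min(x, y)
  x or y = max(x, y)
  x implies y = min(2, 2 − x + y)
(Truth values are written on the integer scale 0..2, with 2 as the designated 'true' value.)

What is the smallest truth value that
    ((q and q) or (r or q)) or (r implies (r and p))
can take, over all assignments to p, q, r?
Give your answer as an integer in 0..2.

Take p = 0, q = 0, r = 1:
q and q = 0 and 0 = 0
r or q = 1 or 0 = 1
(q and q) or (r or q) = 0 or 1 = 1
r and p = 1 and 0 = 0
r implies (r and p) = 1 implies 0 = 1
((q and q) or (r or q)) or (r implies (r and p)) = 1 or 1 = 1
No assignment yields a value below 1, so this is the minimum.

1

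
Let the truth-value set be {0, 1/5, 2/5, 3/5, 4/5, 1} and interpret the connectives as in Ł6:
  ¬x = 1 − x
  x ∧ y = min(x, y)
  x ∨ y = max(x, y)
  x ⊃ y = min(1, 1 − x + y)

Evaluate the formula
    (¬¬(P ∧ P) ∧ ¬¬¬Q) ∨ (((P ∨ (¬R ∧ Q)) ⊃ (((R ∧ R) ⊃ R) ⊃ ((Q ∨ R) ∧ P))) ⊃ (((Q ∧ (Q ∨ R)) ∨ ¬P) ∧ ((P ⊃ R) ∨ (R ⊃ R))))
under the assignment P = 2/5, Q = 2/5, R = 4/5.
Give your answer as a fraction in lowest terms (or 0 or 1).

3/5

P ∧ P = 2/5 ∧ 2/5 = 2/5
¬(P ∧ P) = ¬2/5 = 3/5
¬¬(P ∧ P) = ¬3/5 = 2/5
¬Q = ¬2/5 = 3/5
¬¬Q = ¬3/5 = 2/5
¬¬¬Q = ¬2/5 = 3/5
¬¬(P ∧ P) ∧ ¬¬¬Q = 2/5 ∧ 3/5 = 2/5
¬R = ¬4/5 = 1/5
¬R ∧ Q = 1/5 ∧ 2/5 = 1/5
P ∨ (¬R ∧ Q) = 2/5 ∨ 1/5 = 2/5
R ∧ R = 4/5 ∧ 4/5 = 4/5
(R ∧ R) ⊃ R = 4/5 ⊃ 4/5 = 1
Q ∨ R = 2/5 ∨ 4/5 = 4/5
(Q ∨ R) ∧ P = 4/5 ∧ 2/5 = 2/5
((R ∧ R) ⊃ R) ⊃ ((Q ∨ R) ∧ P) = 1 ⊃ 2/5 = 2/5
(P ∨ (¬R ∧ Q)) ⊃ (((R ∧ R) ⊃ R) ⊃ ((Q ∨ R) ∧ P)) = 2/5 ⊃ 2/5 = 1
Q ∨ R = 2/5 ∨ 4/5 = 4/5
Q ∧ (Q ∨ R) = 2/5 ∧ 4/5 = 2/5
¬P = ¬2/5 = 3/5
(Q ∧ (Q ∨ R)) ∨ ¬P = 2/5 ∨ 3/5 = 3/5
P ⊃ R = 2/5 ⊃ 4/5 = 1
R ⊃ R = 4/5 ⊃ 4/5 = 1
(P ⊃ R) ∨ (R ⊃ R) = 1 ∨ 1 = 1
((Q ∧ (Q ∨ R)) ∨ ¬P) ∧ ((P ⊃ R) ∨ (R ⊃ R)) = 3/5 ∧ 1 = 3/5
((P ∨ (¬R ∧ Q)) ⊃ (((R ∧ R) ⊃ R) ⊃ ((Q ∨ R) ∧ P))) ⊃ (((Q ∧ (Q ∨ R)) ∨ ¬P) ∧ ((P ⊃ R) ∨ (R ⊃ R))) = 1 ⊃ 3/5 = 3/5
(¬¬(P ∧ P) ∧ ¬¬¬Q) ∨ (((P ∨ (¬R ∧ Q)) ⊃ (((R ∧ R) ⊃ R) ⊃ ((Q ∨ R) ∧ P))) ⊃ (((Q ∧ (Q ∨ R)) ∨ ¬P) ∧ ((P ⊃ R) ∨ (R ⊃ R)))) = 2/5 ∨ 3/5 = 3/5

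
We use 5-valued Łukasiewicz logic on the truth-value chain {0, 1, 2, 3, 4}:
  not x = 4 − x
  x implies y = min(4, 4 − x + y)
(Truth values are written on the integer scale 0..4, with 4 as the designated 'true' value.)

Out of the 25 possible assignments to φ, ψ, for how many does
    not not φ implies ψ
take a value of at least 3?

value 4: 15 assignments (counts)
value 3: 4 assignments (counts)
value 2: 3 assignments
value 1: 2 assignments
value 0: 1 assignment
So 19 of the 25 assignments meet the threshold.

19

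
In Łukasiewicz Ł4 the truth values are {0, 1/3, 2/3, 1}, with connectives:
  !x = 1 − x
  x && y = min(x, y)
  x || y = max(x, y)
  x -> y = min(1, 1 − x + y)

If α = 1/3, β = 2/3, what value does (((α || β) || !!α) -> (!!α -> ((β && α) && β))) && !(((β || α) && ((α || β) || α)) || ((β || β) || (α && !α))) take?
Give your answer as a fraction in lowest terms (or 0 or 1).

α || β = 1/3 || 2/3 = 2/3
!α = !1/3 = 2/3
!!α = !2/3 = 1/3
(α || β) || !!α = 2/3 || 1/3 = 2/3
!α = !1/3 = 2/3
!!α = !2/3 = 1/3
β && α = 2/3 && 1/3 = 1/3
(β && α) && β = 1/3 && 2/3 = 1/3
!!α -> ((β && α) && β) = 1/3 -> 1/3 = 1
((α || β) || !!α) -> (!!α -> ((β && α) && β)) = 2/3 -> 1 = 1
β || α = 2/3 || 1/3 = 2/3
α || β = 1/3 || 2/3 = 2/3
(α || β) || α = 2/3 || 1/3 = 2/3
(β || α) && ((α || β) || α) = 2/3 && 2/3 = 2/3
β || β = 2/3 || 2/3 = 2/3
!α = !1/3 = 2/3
α && !α = 1/3 && 2/3 = 1/3
(β || β) || (α && !α) = 2/3 || 1/3 = 2/3
((β || α) && ((α || β) || α)) || ((β || β) || (α && !α)) = 2/3 || 2/3 = 2/3
!(((β || α) && ((α || β) || α)) || ((β || β) || (α && !α))) = !2/3 = 1/3
(((α || β) || !!α) -> (!!α -> ((β && α) && β))) && !(((β || α) && ((α || β) || α)) || ((β || β) || (α && !α))) = 1 && 1/3 = 1/3

1/3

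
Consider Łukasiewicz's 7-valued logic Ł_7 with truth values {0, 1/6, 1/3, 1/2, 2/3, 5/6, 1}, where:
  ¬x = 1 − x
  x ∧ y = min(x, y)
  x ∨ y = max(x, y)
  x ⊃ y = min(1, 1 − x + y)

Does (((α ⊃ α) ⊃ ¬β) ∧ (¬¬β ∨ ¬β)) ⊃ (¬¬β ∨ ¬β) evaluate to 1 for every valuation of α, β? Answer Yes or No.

Yes

At α = 1, β = 1/3, for instance:
α ⊃ α = 1 ⊃ 1 = 1
¬β = ¬1/3 = 2/3
(α ⊃ α) ⊃ ¬β = 1 ⊃ 2/3 = 2/3
¬β = ¬1/3 = 2/3
¬¬β = ¬2/3 = 1/3
¬β = ¬1/3 = 2/3
¬¬β ∨ ¬β = 1/3 ∨ 2/3 = 2/3
((α ⊃ α) ⊃ ¬β) ∧ (¬¬β ∨ ¬β) = 2/3 ∧ 2/3 = 2/3
(((α ⊃ α) ⊃ ¬β) ∧ (¬¬β ∨ ¬β)) ⊃ (¬¬β ∨ ¬β) = 2/3 ⊃ 2/3 = 1
and checking the remaining 48 assignments likewise gives ≥ 1 in every case.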